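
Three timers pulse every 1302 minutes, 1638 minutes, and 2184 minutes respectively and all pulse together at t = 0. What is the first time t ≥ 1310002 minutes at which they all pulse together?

1421784 minutes

Joint pulses occur at multiples of LCM(1302, 1638, 2184).
1302 = 2 × 3 × 7 × 31
1638 = 2 × 3^2 × 7 × 13
2184 = 2^3 × 3 × 7 × 13
LCM(1302, 1638, 2184) = 2^3 × 3^2 × 7 × 13 × 31 = 203112.
Smallest multiple of 203112 that is ≥ 1310002: ⌈1310002/203112⌉ × 203112 = 7 × 203112 = 1421784.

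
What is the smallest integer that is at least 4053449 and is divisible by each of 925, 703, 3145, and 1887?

The integer must be a common multiple of 925, 703, 3145, and 1887, so a multiple of their LCM.
925 = 5^2 × 37
703 = 19 × 37
3145 = 5 × 17 × 37
1887 = 3 × 17 × 37
LCM(925, 703, 3145, 1887) = 3 × 5^2 × 17 × 19 × 37 = 896325.
Smallest multiple of 896325 that is ≥ 4053449: ⌈4053449/896325⌉ × 896325 = 5 × 896325 = 4481625.

4481625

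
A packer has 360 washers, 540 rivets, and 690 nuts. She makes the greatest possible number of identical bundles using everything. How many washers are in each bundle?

12

Number of bundles = gcd(360, 540, 690).
360 = 2^3 × 3^2 × 5
540 = 2^2 × 3^3 × 5
690 = 2 × 3 × 5 × 23
gcd(360, 540, 690) = 2 × 3 × 5 = 30.
washers per bundle = 360 / 30 = 12.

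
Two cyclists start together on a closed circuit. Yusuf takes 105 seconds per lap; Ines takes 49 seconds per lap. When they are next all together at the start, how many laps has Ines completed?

15 laps

All finish a whole number of cycles simultaneously at t = LCM of the periods.
105 = 3 × 5 × 7
49 = 7^2
LCM(105, 49) = 3 × 5 × 7^2 = 735.
Laps for period 49: 735 / 49 = 15.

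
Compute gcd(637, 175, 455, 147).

637 = 7^2 × 13
175 = 5^2 × 7
455 = 5 × 7 × 13
147 = 3 × 7^2
gcd(637, 175, 455, 147) = 7.

7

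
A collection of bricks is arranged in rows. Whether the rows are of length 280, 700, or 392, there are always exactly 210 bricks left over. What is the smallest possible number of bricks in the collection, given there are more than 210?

10010

N − 210 must be a common multiple of 280, 700, and 392.
280 = 2^3 × 5 × 7
700 = 2^2 × 5^2 × 7
392 = 2^3 × 7^2
LCM(280, 700, 392) = 2^3 × 5^2 × 7^2 = 9800.
Smallest N > 210 is LCM + 210 = 9800 + 210 = 10010.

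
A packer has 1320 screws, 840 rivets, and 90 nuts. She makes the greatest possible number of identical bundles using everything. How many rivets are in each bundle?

Number of bundles = gcd(1320, 840, 90).
1320 = 2^3 × 3 × 5 × 11
840 = 2^3 × 3 × 5 × 7
90 = 2 × 3^2 × 5
gcd(1320, 840, 90) = 2 × 3 × 5 = 30.
rivets per bundle = 840 / 30 = 28.

28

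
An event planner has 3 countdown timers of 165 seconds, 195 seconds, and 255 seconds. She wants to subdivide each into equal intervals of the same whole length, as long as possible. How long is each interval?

15 seconds

The interval must divide each timer length; the longest such is the gcd.
165 = 3 × 5 × 11
195 = 3 × 5 × 13
255 = 3 × 5 × 17
gcd(165, 195, 255) = 3 × 5 = 15.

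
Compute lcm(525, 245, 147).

525 = 3 × 5^2 × 7
245 = 5 × 7^2
147 = 3 × 7^2
LCM(525, 245, 147) = 3 × 5^2 × 7^2 = 3675.

3675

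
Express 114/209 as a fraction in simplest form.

114 = 2 × 3 × 19
209 = 11 × 19
gcd(114, 209) = 19.
Divide numerator and denominator by 19: 114/209 = 6/11.

6/11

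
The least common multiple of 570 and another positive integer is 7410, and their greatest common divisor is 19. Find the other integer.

gcd × lcm = product of the two integers, so the other integer is (19 × 7410) / 570 = 247.

247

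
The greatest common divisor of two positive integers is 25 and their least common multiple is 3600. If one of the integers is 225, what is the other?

400

For two integers, gcd × lcm = product, so the other is (25 × 3600) / 225 = 90000 / 225 = 400.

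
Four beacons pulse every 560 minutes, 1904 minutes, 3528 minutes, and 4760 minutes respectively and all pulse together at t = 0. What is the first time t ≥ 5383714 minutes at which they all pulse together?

5397840 minutes

Joint pulses occur at multiples of LCM(560, 1904, 3528, 4760).
560 = 2^4 × 5 × 7
1904 = 2^4 × 7 × 17
3528 = 2^3 × 3^2 × 7^2
4760 = 2^3 × 5 × 7 × 17
LCM(560, 1904, 3528, 4760) = 2^4 × 3^2 × 5 × 7^2 × 17 = 599760.
Smallest multiple of 599760 that is ≥ 5383714: ⌈5383714/599760⌉ × 599760 = 9 × 599760 = 5397840.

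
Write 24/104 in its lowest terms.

3/13

24 = 2^3 × 3
104 = 2^3 × 13
gcd(24, 104) = 2^3 = 8.
Divide numerator and denominator by 8: 24/104 = 3/13.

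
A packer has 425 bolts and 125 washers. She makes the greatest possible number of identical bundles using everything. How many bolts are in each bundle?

Number of bundles = gcd(425, 125).
425 = 5^2 × 17
125 = 5^3
gcd(425, 125) = 5^2 = 25.
bolts per bundle = 425 / 25 = 17.

17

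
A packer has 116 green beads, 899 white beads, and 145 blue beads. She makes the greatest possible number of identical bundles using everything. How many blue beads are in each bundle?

5

Number of bundles = gcd(116, 899, 145).
116 = 2^2 × 29
899 = 29 × 31
145 = 5 × 29
gcd(116, 899, 145) = 29.
blue beads per bundle = 145 / 29 = 5.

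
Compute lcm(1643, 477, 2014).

561906

1643 = 31 × 53
477 = 3^2 × 53
2014 = 2 × 19 × 53
LCM(1643, 477, 2014) = 2 × 3^2 × 19 × 31 × 53 = 561906.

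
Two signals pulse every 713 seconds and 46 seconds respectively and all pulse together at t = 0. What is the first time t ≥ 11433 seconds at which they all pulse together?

12834 seconds

Joint pulses occur at multiples of LCM(713, 46).
713 = 23 × 31
46 = 2 × 23
LCM(713, 46) = 2 × 23 × 31 = 1426.
Smallest multiple of 1426 that is ≥ 11433: ⌈11433/1426⌉ × 1426 = 9 × 1426 = 12834.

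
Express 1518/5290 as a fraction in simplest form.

33/115

1518 = 2 × 3 × 11 × 23
5290 = 2 × 5 × 23^2
gcd(1518, 5290) = 2 × 23 = 46.
Divide numerator and denominator by 46: 1518/5290 = 33/115.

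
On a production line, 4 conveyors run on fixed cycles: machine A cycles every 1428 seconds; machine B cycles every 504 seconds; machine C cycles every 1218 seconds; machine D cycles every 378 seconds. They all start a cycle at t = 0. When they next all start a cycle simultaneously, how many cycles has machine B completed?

They are all back at their starting positions together after one LCM of the periods.
1428 = 2^2 × 3 × 7 × 17
504 = 2^3 × 3^2 × 7
1218 = 2 × 3 × 7 × 29
378 = 2 × 3^3 × 7
LCM(1428, 504, 1218, 378) = 2^3 × 3^3 × 7 × 17 × 29 = 745416.
Cycles for period 504: 745416 / 504 = 1479.

1479 cycles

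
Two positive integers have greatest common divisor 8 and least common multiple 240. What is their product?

1920

For any two positive integers, gcd × lcm = product = 8 × 240 = 1920.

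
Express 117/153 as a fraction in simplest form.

13/17

117 = 3^2 × 13
153 = 3^2 × 17
gcd(117, 153) = 3^2 = 9.
Divide numerator and denominator by 9: 117/153 = 13/17.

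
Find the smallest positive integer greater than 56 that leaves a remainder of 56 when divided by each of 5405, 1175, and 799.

N − 56 must be a common multiple of 5405, 1175, and 799.
5405 = 5 × 23 × 47
1175 = 5^2 × 47
799 = 17 × 47
LCM(5405, 1175, 799) = 5^2 × 17 × 23 × 47 = 459425.
Smallest N > 56 is LCM + 56 = 459425 + 56 = 459481.

459481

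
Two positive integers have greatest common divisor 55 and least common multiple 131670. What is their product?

7241850

For any two positive integers, gcd × lcm = product = 55 × 131670 = 7241850.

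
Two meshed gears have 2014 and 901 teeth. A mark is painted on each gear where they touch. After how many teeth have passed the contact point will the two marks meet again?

34238 teeth

They coincide at every common multiple of the periods; the first is the LCM.
2014 = 2 × 19 × 53
901 = 17 × 53
LCM(2014, 901) = 2 × 17 × 19 × 53 = 34238.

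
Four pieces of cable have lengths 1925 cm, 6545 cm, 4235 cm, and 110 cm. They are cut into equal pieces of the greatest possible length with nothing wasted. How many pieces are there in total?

Piece length = gcd(1925, 6545, 4235, 110).
1925 = 5^2 × 7 × 11
6545 = 5 × 7 × 11 × 17
4235 = 5 × 7 × 11^2
110 = 2 × 5 × 11
gcd(1925, 6545, 4235, 110) = 5 × 11 = 55.
Total pieces = 1925/55 + 6545/55 + 4235/55 + 110/55 = 35 + 119 + 77 + 2 = 233.

233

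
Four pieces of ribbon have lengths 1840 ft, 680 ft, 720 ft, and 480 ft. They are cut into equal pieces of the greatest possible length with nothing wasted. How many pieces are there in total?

93

Piece length = gcd(1840, 680, 720, 480).
1840 = 2^4 × 5 × 23
680 = 2^3 × 5 × 17
720 = 2^4 × 3^2 × 5
480 = 2^5 × 3 × 5
gcd(1840, 680, 720, 480) = 2^3 × 5 = 40.
Total pieces = 1840/40 + 680/40 + 720/40 + 480/40 = 46 + 17 + 18 + 12 = 93.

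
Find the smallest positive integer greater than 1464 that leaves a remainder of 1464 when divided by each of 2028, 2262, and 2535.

N − 1464 must be a common multiple of 2028, 2262, and 2535.
2028 = 2^2 × 3 × 13^2
2262 = 2 × 3 × 13 × 29
2535 = 3 × 5 × 13^2
LCM(2028, 2262, 2535) = 2^2 × 3 × 5 × 13^2 × 29 = 294060.
Smallest N > 1464 is LCM + 1464 = 294060 + 1464 = 295524.

295524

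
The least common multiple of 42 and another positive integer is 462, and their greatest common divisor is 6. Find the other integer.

66

gcd × lcm = product of the two integers, so the other integer is (6 × 462) / 42 = 66.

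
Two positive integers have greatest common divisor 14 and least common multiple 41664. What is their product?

583296

For any two positive integers, gcd × lcm = product = 14 × 41664 = 583296.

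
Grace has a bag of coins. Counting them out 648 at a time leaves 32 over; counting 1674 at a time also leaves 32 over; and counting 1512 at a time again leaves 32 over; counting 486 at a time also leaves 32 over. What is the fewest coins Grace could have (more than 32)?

N − 32 must be a common multiple of 648, 1674, 1512, and 486.
648 = 2^3 × 3^4
1674 = 2 × 3^3 × 31
1512 = 2^3 × 3^3 × 7
486 = 2 × 3^5
LCM(648, 1674, 1512, 486) = 2^3 × 3^5 × 7 × 31 = 421848.
Smallest N > 32 is LCM + 32 = 421848 + 32 = 421880.

421880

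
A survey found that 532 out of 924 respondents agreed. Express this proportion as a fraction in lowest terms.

19/33

532 = 2^2 × 7 × 19
924 = 2^2 × 3 × 7 × 11
gcd(532, 924) = 2^2 × 7 = 28.
Divide numerator and denominator by 28: 532/924 = 19/33.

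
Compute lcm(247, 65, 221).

247 = 13 × 19
65 = 5 × 13
221 = 13 × 17
LCM(247, 65, 221) = 5 × 13 × 17 × 19 = 20995.

20995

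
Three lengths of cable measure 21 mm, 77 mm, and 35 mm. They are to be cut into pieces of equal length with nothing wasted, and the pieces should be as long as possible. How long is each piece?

7 mm

Each piece length must divide every original length, so the longest possible is gcd(21, 77, 35).
21 = 3 × 7
77 = 7 × 11
35 = 5 × 7
gcd(21, 77, 35) = 7.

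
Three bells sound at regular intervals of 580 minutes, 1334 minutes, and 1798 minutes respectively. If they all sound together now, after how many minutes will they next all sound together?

413540 minutes

We need the least common multiple of the intervals.
580 = 2^2 × 5 × 29
1334 = 2 × 23 × 29
1798 = 2 × 29 × 31
LCM(580, 1334, 1798) = 2^2 × 5 × 23 × 29 × 31 = 413540.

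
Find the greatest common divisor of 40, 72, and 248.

40 = 2^3 × 5
72 = 2^3 × 3^2
248 = 2^3 × 31
gcd(40, 72, 248) = 2^3 = 8.

8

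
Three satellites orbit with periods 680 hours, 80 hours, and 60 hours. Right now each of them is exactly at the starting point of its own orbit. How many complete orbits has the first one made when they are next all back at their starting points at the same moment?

6 orbits

All finish a whole number of cycles simultaneously at t = LCM of the periods.
680 = 2^3 × 5 × 17
80 = 2^4 × 5
60 = 2^2 × 3 × 5
LCM(680, 80, 60) = 2^4 × 3 × 5 × 17 = 4080.
Orbits for period 680: 4080 / 680 = 6.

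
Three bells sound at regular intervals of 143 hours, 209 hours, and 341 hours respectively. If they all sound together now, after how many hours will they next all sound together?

84227 hours

They coincide at every common multiple of the periods; the first is the LCM.
143 = 11 × 13
209 = 11 × 19
341 = 11 × 31
LCM(143, 209, 341) = 11 × 13 × 19 × 31 = 84227.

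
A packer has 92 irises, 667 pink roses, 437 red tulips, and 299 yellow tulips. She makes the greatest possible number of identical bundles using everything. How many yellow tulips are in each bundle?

Number of bundles = gcd(92, 667, 437, 299).
92 = 2^2 × 23
667 = 23 × 29
437 = 19 × 23
299 = 13 × 23
gcd(92, 667, 437, 299) = 23.
yellow tulips per bundle = 299 / 23 = 13.

13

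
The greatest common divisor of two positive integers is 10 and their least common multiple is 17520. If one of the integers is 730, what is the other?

240

For two integers, gcd × lcm = product, so the other is (10 × 17520) / 730 = 175200 / 730 = 240.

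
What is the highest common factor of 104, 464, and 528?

8

104 = 2^3 × 13
464 = 2^4 × 29
528 = 2^4 × 3 × 11
gcd(104, 464, 528) = 2^3 = 8.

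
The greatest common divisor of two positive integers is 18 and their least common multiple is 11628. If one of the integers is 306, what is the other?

684

For two integers, gcd × lcm = product, so the other is (18 × 11628) / 306 = 209304 / 306 = 684.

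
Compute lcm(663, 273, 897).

106743

663 = 3 × 13 × 17
273 = 3 × 7 × 13
897 = 3 × 13 × 23
LCM(663, 273, 897) = 3 × 7 × 13 × 17 × 23 = 106743.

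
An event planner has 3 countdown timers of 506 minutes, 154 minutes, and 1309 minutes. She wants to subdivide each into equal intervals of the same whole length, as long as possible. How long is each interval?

11 minutes

The interval must divide each timer length; the longest such is the gcd.
506 = 2 × 11 × 23
154 = 2 × 7 × 11
1309 = 7 × 11 × 17
gcd(506, 154, 1309) = 11.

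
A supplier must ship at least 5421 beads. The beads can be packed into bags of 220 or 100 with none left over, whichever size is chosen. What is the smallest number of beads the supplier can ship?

5500

The number of beads must be a common multiple of 220 and 100, so a multiple of their LCM.
220 = 2^2 × 5 × 11
100 = 2^2 × 5^2
LCM(220, 100) = 2^2 × 5^2 × 11 = 1100.
Smallest multiple of 1100 that is ≥ 5421: ⌈5421/1100⌉ × 1100 = 5 × 1100 = 5500.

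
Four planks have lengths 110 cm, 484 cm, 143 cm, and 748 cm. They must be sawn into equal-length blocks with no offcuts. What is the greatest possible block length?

The block length must divide every plank, so the greatest is gcd(110, 484, 143, 748).
110 = 2 × 5 × 11
484 = 2^2 × 11^2
143 = 11 × 13
748 = 2^2 × 11 × 17
gcd(110, 484, 143, 748) = 11.

11 cm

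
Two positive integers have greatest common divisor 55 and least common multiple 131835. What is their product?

7250925

For any two positive integers, gcd × lcm = product = 55 × 131835 = 7250925.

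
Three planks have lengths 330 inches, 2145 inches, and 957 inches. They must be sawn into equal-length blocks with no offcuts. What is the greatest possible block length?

The block length must divide every plank, so the greatest is gcd(330, 2145, 957).
330 = 2 × 3 × 5 × 11
2145 = 3 × 5 × 11 × 13
957 = 3 × 11 × 29
gcd(330, 2145, 957) = 3 × 11 = 33.

33 inches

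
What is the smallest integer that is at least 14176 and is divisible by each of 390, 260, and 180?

16380

The integer must be a common multiple of 390, 260, and 180, so a multiple of their LCM.
390 = 2 × 3 × 5 × 13
260 = 2^2 × 5 × 13
180 = 2^2 × 3^2 × 5
LCM(390, 260, 180) = 2^2 × 3^2 × 5 × 13 = 2340.
Smallest multiple of 2340 that is ≥ 14176: ⌈14176/2340⌉ × 2340 = 7 × 2340 = 16380.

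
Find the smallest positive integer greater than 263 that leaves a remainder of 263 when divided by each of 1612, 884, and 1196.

N − 263 must be a common multiple of 1612, 884, and 1196.
1612 = 2^2 × 13 × 31
884 = 2^2 × 13 × 17
1196 = 2^2 × 13 × 23
LCM(1612, 884, 1196) = 2^2 × 13 × 17 × 23 × 31 = 630292.
Smallest N > 263 is LCM + 263 = 630292 + 263 = 630555.

630555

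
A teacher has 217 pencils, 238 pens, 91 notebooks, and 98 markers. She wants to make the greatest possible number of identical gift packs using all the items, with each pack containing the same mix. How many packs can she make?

7 packs

The pack count must divide each quantity, so the greatest is gcd(217, 238, 91, 98).
217 = 7 × 31
238 = 2 × 7 × 17
91 = 7 × 13
98 = 2 × 7^2
gcd(217, 238, 91, 98) = 7.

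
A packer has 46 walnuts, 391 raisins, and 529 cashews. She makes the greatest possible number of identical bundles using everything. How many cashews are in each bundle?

Number of bundles = gcd(46, 391, 529).
46 = 2 × 23
391 = 17 × 23
529 = 23^2
gcd(46, 391, 529) = 23.
cashews per bundle = 529 / 23 = 23.

23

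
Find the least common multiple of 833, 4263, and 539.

833 = 7^2 × 17
4263 = 3 × 7^2 × 29
539 = 7^2 × 11
LCM(833, 4263, 539) = 3 × 7^2 × 11 × 17 × 29 = 797181.

797181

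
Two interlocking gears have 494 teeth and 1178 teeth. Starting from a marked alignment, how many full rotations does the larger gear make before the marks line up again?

13 rotations

The first common completion time is the LCM of the periods.
494 = 2 × 13 × 19
1178 = 2 × 19 × 31
LCM(494, 1178) = 2 × 13 × 19 × 31 = 15314.
Rotations for period 1178: 15314 / 1178 = 13.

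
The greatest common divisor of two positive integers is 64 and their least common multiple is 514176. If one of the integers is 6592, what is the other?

4992

For two integers, gcd × lcm = product, so the other is (64 × 514176) / 6592 = 32907264 / 6592 = 4992.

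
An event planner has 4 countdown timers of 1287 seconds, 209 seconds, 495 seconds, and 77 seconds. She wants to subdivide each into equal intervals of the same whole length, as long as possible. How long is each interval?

The interval must divide each timer length; the longest such is the gcd.
1287 = 3^2 × 11 × 13
209 = 11 × 19
495 = 3^2 × 5 × 11
77 = 7 × 11
gcd(1287, 209, 495, 77) = 11.

11 seconds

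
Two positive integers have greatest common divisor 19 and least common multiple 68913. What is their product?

1309347

For any two positive integers, gcd × lcm = product = 19 × 68913 = 1309347.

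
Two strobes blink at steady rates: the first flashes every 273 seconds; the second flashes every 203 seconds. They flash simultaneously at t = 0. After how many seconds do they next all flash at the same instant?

The first simultaneous occurrence is after LCM of the individual periods.
273 = 3 × 7 × 13
203 = 7 × 29
LCM(273, 203) = 3 × 7 × 13 × 29 = 7917.

7917 seconds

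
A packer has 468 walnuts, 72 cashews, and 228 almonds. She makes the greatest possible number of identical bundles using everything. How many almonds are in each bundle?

Number of bundles = gcd(468, 72, 228).
468 = 2^2 × 3^2 × 13
72 = 2^3 × 3^2
228 = 2^2 × 3 × 19
gcd(468, 72, 228) = 2^2 × 3 = 12.
almonds per bundle = 228 / 12 = 19.

19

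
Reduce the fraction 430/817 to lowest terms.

430 = 2 × 5 × 43
817 = 19 × 43
gcd(430, 817) = 43.
Divide numerator and denominator by 43: 430/817 = 10/19.

10/19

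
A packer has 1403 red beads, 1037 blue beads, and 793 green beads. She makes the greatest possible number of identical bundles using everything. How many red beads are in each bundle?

Number of bundles = gcd(1403, 1037, 793).
1403 = 23 × 61
1037 = 17 × 61
793 = 13 × 61
gcd(1403, 1037, 793) = 61.
red beads per bundle = 1403 / 61 = 23.

23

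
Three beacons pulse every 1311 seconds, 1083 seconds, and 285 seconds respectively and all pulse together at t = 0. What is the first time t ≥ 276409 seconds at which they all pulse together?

373635 seconds

Joint pulses occur at multiples of LCM(1311, 1083, 285).
1311 = 3 × 19 × 23
1083 = 3 × 19^2
285 = 3 × 5 × 19
LCM(1311, 1083, 285) = 3 × 5 × 19^2 × 23 = 124545.
Smallest multiple of 124545 that is ≥ 276409: ⌈276409/124545⌉ × 124545 = 3 × 124545 = 373635.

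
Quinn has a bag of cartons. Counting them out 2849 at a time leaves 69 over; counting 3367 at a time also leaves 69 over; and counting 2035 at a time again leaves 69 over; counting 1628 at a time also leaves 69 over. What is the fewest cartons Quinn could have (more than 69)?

N − 69 must be a common multiple of 2849, 3367, 2035, and 1628.
2849 = 7 × 11 × 37
3367 = 7 × 13 × 37
2035 = 5 × 11 × 37
1628 = 2^2 × 11 × 37
LCM(2849, 3367, 2035, 1628) = 2^2 × 5 × 7 × 11 × 13 × 37 = 740740.
Smallest N > 69 is LCM + 69 = 740740 + 69 = 740809.

740809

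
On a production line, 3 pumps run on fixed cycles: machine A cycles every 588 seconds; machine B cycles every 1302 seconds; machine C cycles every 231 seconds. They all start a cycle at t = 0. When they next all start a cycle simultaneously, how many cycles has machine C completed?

868 cycles

All finish a whole number of cycles simultaneously at t = LCM of the periods.
588 = 2^2 × 3 × 7^2
1302 = 2 × 3 × 7 × 31
231 = 3 × 7 × 11
LCM(588, 1302, 231) = 2^2 × 3 × 7^2 × 11 × 31 = 200508.
Cycles for period 231: 200508 / 231 = 868.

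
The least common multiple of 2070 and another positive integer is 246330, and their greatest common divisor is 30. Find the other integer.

gcd × lcm = product of the two integers, so the other integer is (30 × 246330) / 2070 = 3570.

3570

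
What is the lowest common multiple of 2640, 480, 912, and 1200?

501600

2640 = 2^4 × 3 × 5 × 11
480 = 2^5 × 3 × 5
912 = 2^4 × 3 × 19
1200 = 2^4 × 3 × 5^2
LCM(2640, 480, 912, 1200) = 2^5 × 3 × 5^2 × 11 × 19 = 501600.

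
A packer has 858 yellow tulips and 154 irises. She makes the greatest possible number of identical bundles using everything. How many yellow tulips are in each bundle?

Number of bundles = gcd(858, 154).
858 = 2 × 3 × 11 × 13
154 = 2 × 7 × 11
gcd(858, 154) = 2 × 11 = 22.
yellow tulips per bundle = 858 / 22 = 39.

39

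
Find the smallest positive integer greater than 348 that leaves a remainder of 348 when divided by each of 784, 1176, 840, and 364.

N − 348 must be a common multiple of 784, 1176, 840, and 364.
784 = 2^4 × 7^2
1176 = 2^3 × 3 × 7^2
840 = 2^3 × 3 × 5 × 7
364 = 2^2 × 7 × 13
LCM(784, 1176, 840, 364) = 2^4 × 3 × 5 × 7^2 × 13 = 152880.
Smallest N > 348 is LCM + 348 = 152880 + 348 = 153228.

153228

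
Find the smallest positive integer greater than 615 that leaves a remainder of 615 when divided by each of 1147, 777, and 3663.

795486

N − 615 must be a common multiple of 1147, 777, and 3663.
1147 = 31 × 37
777 = 3 × 7 × 37
3663 = 3^2 × 11 × 37
LCM(1147, 777, 3663) = 3^2 × 7 × 11 × 31 × 37 = 794871.
Smallest N > 615 is LCM + 615 = 794871 + 615 = 795486.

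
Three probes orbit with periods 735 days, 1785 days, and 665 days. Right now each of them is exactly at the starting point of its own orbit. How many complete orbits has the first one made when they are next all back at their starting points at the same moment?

They are all back at their starting positions together after one LCM of the periods.
735 = 3 × 5 × 7^2
1785 = 3 × 5 × 7 × 17
665 = 5 × 7 × 19
LCM(735, 1785, 665) = 3 × 5 × 7^2 × 17 × 19 = 237405.
Orbits for period 735: 237405 / 735 = 323.

323 orbits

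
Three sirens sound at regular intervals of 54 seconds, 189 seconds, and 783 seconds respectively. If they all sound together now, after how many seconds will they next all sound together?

They coincide at every common multiple of the periods; the first is the LCM.
54 = 2 × 3^3
189 = 3^3 × 7
783 = 3^3 × 29
LCM(54, 189, 783) = 2 × 3^3 × 7 × 29 = 10962.

10962 seconds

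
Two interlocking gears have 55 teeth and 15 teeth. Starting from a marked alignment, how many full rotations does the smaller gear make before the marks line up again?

11 rotations

They are all back at their starting positions together after one LCM of the periods.
55 = 5 × 11
15 = 3 × 5
LCM(55, 15) = 3 × 5 × 11 = 165.
Rotations for period 15: 165 / 15 = 11.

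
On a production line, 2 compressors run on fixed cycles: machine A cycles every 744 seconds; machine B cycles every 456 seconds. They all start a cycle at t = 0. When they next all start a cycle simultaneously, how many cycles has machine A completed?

They are all back at their starting positions together after one LCM of the periods.
744 = 2^3 × 3 × 31
456 = 2^3 × 3 × 19
LCM(744, 456) = 2^3 × 3 × 19 × 31 = 14136.
Cycles for period 744: 14136 / 744 = 19.

19 cycles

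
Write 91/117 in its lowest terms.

91 = 7 × 13
117 = 3^2 × 13
gcd(91, 117) = 13.
Divide numerator and denominator by 13: 91/117 = 7/9.

7/9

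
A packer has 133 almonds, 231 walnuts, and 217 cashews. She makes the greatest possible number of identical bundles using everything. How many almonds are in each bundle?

Number of bundles = gcd(133, 231, 217).
133 = 7 × 19
231 = 3 × 7 × 11
217 = 7 × 31
gcd(133, 231, 217) = 7.
almonds per bundle = 133 / 7 = 19.

19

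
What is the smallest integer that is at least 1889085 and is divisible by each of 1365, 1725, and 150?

The integer must be a common multiple of 1365, 1725, and 150, so a multiple of their LCM.
1365 = 3 × 5 × 7 × 13
1725 = 3 × 5^2 × 23
150 = 2 × 3 × 5^2
LCM(1365, 1725, 150) = 2 × 3 × 5^2 × 7 × 13 × 23 = 313950.
Smallest multiple of 313950 that is ≥ 1889085: ⌈1889085/313950⌉ × 313950 = 7 × 313950 = 2197650.

2197650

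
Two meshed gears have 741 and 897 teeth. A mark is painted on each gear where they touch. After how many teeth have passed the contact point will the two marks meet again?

17043 teeth

The first simultaneous occurrence is after LCM of the individual periods.
741 = 3 × 13 × 19
897 = 3 × 13 × 23
LCM(741, 897) = 3 × 13 × 19 × 23 = 17043.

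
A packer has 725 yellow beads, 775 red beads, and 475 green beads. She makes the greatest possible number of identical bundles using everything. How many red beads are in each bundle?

Number of bundles = gcd(725, 775, 475).
725 = 5^2 × 29
775 = 5^2 × 31
475 = 5^2 × 19
gcd(725, 775, 475) = 5^2 = 25.
red beads per bundle = 775 / 25 = 31.

31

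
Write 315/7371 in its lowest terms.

315 = 3^2 × 5 × 7
7371 = 3^4 × 7 × 13
gcd(315, 7371) = 3^2 × 7 = 63.
Divide numerator and denominator by 63: 315/7371 = 5/117.

5/117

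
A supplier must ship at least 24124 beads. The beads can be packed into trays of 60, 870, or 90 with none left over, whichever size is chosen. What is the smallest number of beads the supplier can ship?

The number of beads must be a common multiple of 60, 870, and 90, so a multiple of their LCM.
60 = 2^2 × 3 × 5
870 = 2 × 3 × 5 × 29
90 = 2 × 3^2 × 5
LCM(60, 870, 90) = 2^2 × 3^2 × 5 × 29 = 5220.
Smallest multiple of 5220 that is ≥ 24124: ⌈24124/5220⌉ × 5220 = 5 × 5220 = 26100.

26100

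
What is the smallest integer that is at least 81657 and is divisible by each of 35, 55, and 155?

The integer must be a common multiple of 35, 55, and 155, so a multiple of their LCM.
35 = 5 × 7
55 = 5 × 11
155 = 5 × 31
LCM(35, 55, 155) = 5 × 7 × 11 × 31 = 11935.
Smallest multiple of 11935 that is ≥ 81657: ⌈81657/11935⌉ × 11935 = 7 × 11935 = 83545.

83545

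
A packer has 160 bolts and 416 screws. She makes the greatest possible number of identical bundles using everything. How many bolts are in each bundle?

Number of bundles = gcd(160, 416).
160 = 2^5 × 5
416 = 2^5 × 13
gcd(160, 416) = 2^5 = 32.
bolts per bundle = 160 / 32 = 5.

5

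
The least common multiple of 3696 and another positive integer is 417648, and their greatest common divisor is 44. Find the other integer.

gcd × lcm = product of the two integers, so the other integer is (44 × 417648) / 3696 = 4972.

4972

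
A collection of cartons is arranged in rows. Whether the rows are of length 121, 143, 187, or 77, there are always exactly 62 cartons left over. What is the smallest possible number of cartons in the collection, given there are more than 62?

187249

N − 62 must be a common multiple of 121, 143, 187, and 77.
121 = 11^2
143 = 11 × 13
187 = 11 × 17
77 = 7 × 11
LCM(121, 143, 187, 77) = 7 × 11^2 × 13 × 17 = 187187.
Smallest N > 62 is LCM + 62 = 187187 + 62 = 187249.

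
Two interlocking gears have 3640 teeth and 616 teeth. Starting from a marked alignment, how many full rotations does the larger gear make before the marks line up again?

The first common completion time is the LCM of the periods.
3640 = 2^3 × 5 × 7 × 13
616 = 2^3 × 7 × 11
LCM(3640, 616) = 2^3 × 5 × 7 × 11 × 13 = 40040.
Rotations for period 3640: 40040 / 3640 = 11.

11 rotations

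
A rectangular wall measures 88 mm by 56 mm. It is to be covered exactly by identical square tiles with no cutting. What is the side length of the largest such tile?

8 mm

The tile side must divide both 88 and 56, so the largest is their gcd.
88 = 2^3 × 11
56 = 2^3 × 7
gcd(88, 56) = 2^3 = 8.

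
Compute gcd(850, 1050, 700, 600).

850 = 2 × 5^2 × 17
1050 = 2 × 3 × 5^2 × 7
700 = 2^2 × 5^2 × 7
600 = 2^3 × 3 × 5^2
gcd(850, 1050, 700, 600) = 2 × 5^2 = 50.

50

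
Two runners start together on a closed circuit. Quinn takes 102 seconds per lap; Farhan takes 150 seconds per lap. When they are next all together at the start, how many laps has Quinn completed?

25 laps

The first common completion time is the LCM of the periods.
102 = 2 × 3 × 17
150 = 2 × 3 × 5^2
LCM(102, 150) = 2 × 3 × 5^2 × 17 = 2550.
Laps for period 102: 2550 / 102 = 25.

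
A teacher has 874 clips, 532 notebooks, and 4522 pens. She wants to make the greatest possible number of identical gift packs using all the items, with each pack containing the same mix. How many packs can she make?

38 packs

The pack count must divide each quantity, so the greatest is gcd(874, 532, 4522).
874 = 2 × 19 × 23
532 = 2^2 × 7 × 19
4522 = 2 × 7 × 17 × 19
gcd(874, 532, 4522) = 2 × 19 = 38.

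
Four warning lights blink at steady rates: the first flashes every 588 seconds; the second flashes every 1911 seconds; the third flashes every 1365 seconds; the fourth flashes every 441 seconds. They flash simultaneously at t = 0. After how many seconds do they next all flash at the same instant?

We need the least common multiple of the intervals.
588 = 2^2 × 3 × 7^2
1911 = 3 × 7^2 × 13
1365 = 3 × 5 × 7 × 13
441 = 3^2 × 7^2
LCM(588, 1911, 1365, 441) = 2^2 × 3^2 × 5 × 7^2 × 13 = 114660.

114660 seconds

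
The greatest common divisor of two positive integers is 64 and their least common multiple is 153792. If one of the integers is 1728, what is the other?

5696

For two integers, gcd × lcm = product, so the other is (64 × 153792) / 1728 = 9842688 / 1728 = 5696.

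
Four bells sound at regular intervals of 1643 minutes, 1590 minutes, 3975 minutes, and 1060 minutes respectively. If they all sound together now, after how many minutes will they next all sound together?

They coincide at every common multiple of the periods; the first is the LCM.
1643 = 31 × 53
1590 = 2 × 3 × 5 × 53
3975 = 3 × 5^2 × 53
1060 = 2^2 × 5 × 53
LCM(1643, 1590, 3975, 1060) = 2^2 × 3 × 5^2 × 31 × 53 = 492900.

492900 minutes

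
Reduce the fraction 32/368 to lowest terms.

2/23

32 = 2^5
368 = 2^4 × 23
gcd(32, 368) = 2^4 = 16.
Divide numerator and denominator by 16: 32/368 = 2/23.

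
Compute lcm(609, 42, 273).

609 = 3 × 7 × 29
42 = 2 × 3 × 7
273 = 3 × 7 × 13
LCM(609, 42, 273) = 2 × 3 × 7 × 13 × 29 = 15834.

15834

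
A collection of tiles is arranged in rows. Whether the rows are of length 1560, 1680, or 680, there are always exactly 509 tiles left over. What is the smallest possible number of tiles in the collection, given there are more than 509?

N − 509 must be a common multiple of 1560, 1680, and 680.
1560 = 2^3 × 3 × 5 × 13
1680 = 2^4 × 3 × 5 × 7
680 = 2^3 × 5 × 17
LCM(1560, 1680, 680) = 2^4 × 3 × 5 × 7 × 13 × 17 = 371280.
Smallest N > 509 is LCM + 509 = 371280 + 509 = 371789.

371789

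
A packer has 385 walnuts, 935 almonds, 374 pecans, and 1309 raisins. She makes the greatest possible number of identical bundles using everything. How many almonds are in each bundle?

85

Number of bundles = gcd(385, 935, 374, 1309).
385 = 5 × 7 × 11
935 = 5 × 11 × 17
374 = 2 × 11 × 17
1309 = 7 × 11 × 17
gcd(385, 935, 374, 1309) = 11.
almonds per bundle = 935 / 11 = 85.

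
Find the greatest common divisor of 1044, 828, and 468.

36

1044 = 2^2 × 3^2 × 29
828 = 2^2 × 3^2 × 23
468 = 2^2 × 3^2 × 13
gcd(1044, 828, 468) = 2^2 × 3^2 = 36.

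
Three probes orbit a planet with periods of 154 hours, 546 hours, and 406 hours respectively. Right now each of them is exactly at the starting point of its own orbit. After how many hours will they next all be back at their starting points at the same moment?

174174 hours

We need the least common multiple of the intervals.
154 = 2 × 7 × 11
546 = 2 × 3 × 7 × 13
406 = 2 × 7 × 29
LCM(154, 546, 406) = 2 × 3 × 7 × 11 × 13 × 29 = 174174.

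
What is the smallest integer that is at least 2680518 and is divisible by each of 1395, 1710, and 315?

The integer must be a common multiple of 1395, 1710, and 315, so a multiple of their LCM.
1395 = 3^2 × 5 × 31
1710 = 2 × 3^2 × 5 × 19
315 = 3^2 × 5 × 7
LCM(1395, 1710, 315) = 2 × 3^2 × 5 × 7 × 19 × 31 = 371070.
Smallest multiple of 371070 that is ≥ 2680518: ⌈2680518/371070⌉ × 371070 = 8 × 371070 = 2968560.

2968560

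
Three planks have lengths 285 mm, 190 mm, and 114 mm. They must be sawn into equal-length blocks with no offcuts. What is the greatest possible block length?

19 mm

The block length must divide every plank, so the greatest is gcd(285, 190, 114).
285 = 3 × 5 × 19
190 = 2 × 5 × 19
114 = 2 × 3 × 19
gcd(285, 190, 114) = 19.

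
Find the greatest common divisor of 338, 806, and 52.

338 = 2 × 13^2
806 = 2 × 13 × 31
52 = 2^2 × 13
gcd(338, 806, 52) = 2 × 13 = 26.

26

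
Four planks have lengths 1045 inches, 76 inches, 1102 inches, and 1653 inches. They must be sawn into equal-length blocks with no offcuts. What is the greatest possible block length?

The block length must divide every plank, so the greatest is gcd(1045, 76, 1102, 1653).
1045 = 5 × 11 × 19
76 = 2^2 × 19
1102 = 2 × 19 × 29
1653 = 3 × 19 × 29
gcd(1045, 76, 1102, 1653) = 19.

19 inches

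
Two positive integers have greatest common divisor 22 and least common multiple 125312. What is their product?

2756864

For any two positive integers, gcd × lcm = product = 22 × 125312 = 2756864.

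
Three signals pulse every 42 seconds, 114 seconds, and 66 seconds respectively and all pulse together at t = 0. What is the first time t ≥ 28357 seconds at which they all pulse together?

Joint pulses occur at multiples of LCM(42, 114, 66).
42 = 2 × 3 × 7
114 = 2 × 3 × 19
66 = 2 × 3 × 11
LCM(42, 114, 66) = 2 × 3 × 7 × 11 × 19 = 8778.
Smallest multiple of 8778 that is ≥ 28357: ⌈28357/8778⌉ × 8778 = 4 × 8778 = 35112.

35112 seconds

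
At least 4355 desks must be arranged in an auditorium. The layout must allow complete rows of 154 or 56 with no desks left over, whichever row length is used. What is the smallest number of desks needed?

The number of desks must be a common multiple of 154 and 56, so a multiple of their LCM.
154 = 2 × 7 × 11
56 = 2^3 × 7
LCM(154, 56) = 2^3 × 7 × 11 = 616.
Smallest multiple of 616 that is ≥ 4355: ⌈4355/616⌉ × 616 = 8 × 616 = 4928.

4928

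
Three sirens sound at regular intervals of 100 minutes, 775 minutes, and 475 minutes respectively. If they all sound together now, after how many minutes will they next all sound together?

We need the least common multiple of the intervals.
100 = 2^2 × 5^2
775 = 5^2 × 31
475 = 5^2 × 19
LCM(100, 775, 475) = 2^2 × 5^2 × 19 × 31 = 58900.

58900 minutes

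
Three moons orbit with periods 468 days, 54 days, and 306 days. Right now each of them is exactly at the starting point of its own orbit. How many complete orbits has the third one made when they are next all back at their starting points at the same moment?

78 orbits

The first common completion time is the LCM of the periods.
468 = 2^2 × 3^2 × 13
54 = 2 × 3^3
306 = 2 × 3^2 × 17
LCM(468, 54, 306) = 2^2 × 3^3 × 13 × 17 = 23868.
Orbits for period 306: 23868 / 306 = 78.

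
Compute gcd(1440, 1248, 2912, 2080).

32

1440 = 2^5 × 3^2 × 5
1248 = 2^5 × 3 × 13
2912 = 2^5 × 7 × 13
2080 = 2^5 × 5 × 13
gcd(1440, 1248, 2912, 2080) = 2^5 = 32.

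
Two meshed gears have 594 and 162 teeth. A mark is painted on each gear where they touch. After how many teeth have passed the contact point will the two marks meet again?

They coincide at every common multiple of the periods; the first is the LCM.
594 = 2 × 3^3 × 11
162 = 2 × 3^4
LCM(594, 162) = 2 × 3^4 × 11 = 1782.

1782 teeth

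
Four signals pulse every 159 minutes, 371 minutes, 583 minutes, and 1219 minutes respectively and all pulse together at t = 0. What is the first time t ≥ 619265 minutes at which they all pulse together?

844767 minutes

Joint pulses occur at multiples of LCM(159, 371, 583, 1219).
159 = 3 × 53
371 = 7 × 53
583 = 11 × 53
1219 = 23 × 53
LCM(159, 371, 583, 1219) = 3 × 7 × 11 × 23 × 53 = 281589.
Smallest multiple of 281589 that is ≥ 619265: ⌈619265/281589⌉ × 281589 = 3 × 281589 = 844767.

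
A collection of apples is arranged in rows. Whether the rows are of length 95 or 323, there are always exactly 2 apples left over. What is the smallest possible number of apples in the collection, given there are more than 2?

1617

N − 2 must be a common multiple of 95 and 323.
95 = 5 × 19
323 = 17 × 19
LCM(95, 323) = 5 × 17 × 19 = 1615.
Smallest N > 2 is LCM + 2 = 1615 + 2 = 1617.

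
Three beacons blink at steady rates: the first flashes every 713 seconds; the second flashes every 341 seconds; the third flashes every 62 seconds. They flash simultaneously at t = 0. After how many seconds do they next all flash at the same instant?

15686 seconds

The first simultaneous occurrence is after LCM of the individual periods.
713 = 23 × 31
341 = 11 × 31
62 = 2 × 31
LCM(713, 341, 62) = 2 × 11 × 23 × 31 = 15686.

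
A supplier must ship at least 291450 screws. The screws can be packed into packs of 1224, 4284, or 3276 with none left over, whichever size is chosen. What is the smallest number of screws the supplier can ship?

334152

The number of screws must be a common multiple of 1224, 4284, and 3276, so a multiple of their LCM.
1224 = 2^3 × 3^2 × 17
4284 = 2^2 × 3^2 × 7 × 17
3276 = 2^2 × 3^2 × 7 × 13
LCM(1224, 4284, 3276) = 2^3 × 3^2 × 7 × 13 × 17 = 111384.
Smallest multiple of 111384 that is ≥ 291450: ⌈291450/111384⌉ × 111384 = 3 × 111384 = 334152.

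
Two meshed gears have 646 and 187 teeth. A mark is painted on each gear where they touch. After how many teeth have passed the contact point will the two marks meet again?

7106 teeth

They coincide at every common multiple of the periods; the first is the LCM.
646 = 2 × 17 × 19
187 = 11 × 17
LCM(646, 187) = 2 × 11 × 17 × 19 = 7106.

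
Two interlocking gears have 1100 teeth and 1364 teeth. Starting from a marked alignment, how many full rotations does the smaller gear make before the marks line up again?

All finish a whole number of cycles simultaneously at t = LCM of the periods.
1100 = 2^2 × 5^2 × 11
1364 = 2^2 × 11 × 31
LCM(1100, 1364) = 2^2 × 5^2 × 11 × 31 = 34100.
Rotations for period 1100: 34100 / 1100 = 31.

31 rotations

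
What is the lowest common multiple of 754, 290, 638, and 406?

754 = 2 × 13 × 29
290 = 2 × 5 × 29
638 = 2 × 11 × 29
406 = 2 × 7 × 29
LCM(754, 290, 638, 406) = 2 × 5 × 7 × 11 × 13 × 29 = 290290.

290290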